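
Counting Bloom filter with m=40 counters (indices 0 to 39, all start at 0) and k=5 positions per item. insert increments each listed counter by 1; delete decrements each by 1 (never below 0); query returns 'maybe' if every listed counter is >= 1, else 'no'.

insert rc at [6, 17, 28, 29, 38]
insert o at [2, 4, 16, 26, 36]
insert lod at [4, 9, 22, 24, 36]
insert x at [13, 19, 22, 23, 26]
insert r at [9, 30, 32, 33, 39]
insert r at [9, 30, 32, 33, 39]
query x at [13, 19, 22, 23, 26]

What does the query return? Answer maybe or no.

Step 1: insert rc at [6, 17, 28, 29, 38] -> counters=[0,0,0,0,0,0,1,0,0,0,0,0,0,0,0,0,0,1,0,0,0,0,0,0,0,0,0,0,1,1,0,0,0,0,0,0,0,0,1,0]
Step 2: insert o at [2, 4, 16, 26, 36] -> counters=[0,0,1,0,1,0,1,0,0,0,0,0,0,0,0,0,1,1,0,0,0,0,0,0,0,0,1,0,1,1,0,0,0,0,0,0,1,0,1,0]
Step 3: insert lod at [4, 9, 22, 24, 36] -> counters=[0,0,1,0,2,0,1,0,0,1,0,0,0,0,0,0,1,1,0,0,0,0,1,0,1,0,1,0,1,1,0,0,0,0,0,0,2,0,1,0]
Step 4: insert x at [13, 19, 22, 23, 26] -> counters=[0,0,1,0,2,0,1,0,0,1,0,0,0,1,0,0,1,1,0,1,0,0,2,1,1,0,2,0,1,1,0,0,0,0,0,0,2,0,1,0]
Step 5: insert r at [9, 30, 32, 33, 39] -> counters=[0,0,1,0,2,0,1,0,0,2,0,0,0,1,0,0,1,1,0,1,0,0,2,1,1,0,2,0,1,1,1,0,1,1,0,0,2,0,1,1]
Step 6: insert r at [9, 30, 32, 33, 39] -> counters=[0,0,1,0,2,0,1,0,0,3,0,0,0,1,0,0,1,1,0,1,0,0,2,1,1,0,2,0,1,1,2,0,2,2,0,0,2,0,1,2]
Query x: check counters[13]=1 counters[19]=1 counters[22]=2 counters[23]=1 counters[26]=2 -> maybe

Answer: maybe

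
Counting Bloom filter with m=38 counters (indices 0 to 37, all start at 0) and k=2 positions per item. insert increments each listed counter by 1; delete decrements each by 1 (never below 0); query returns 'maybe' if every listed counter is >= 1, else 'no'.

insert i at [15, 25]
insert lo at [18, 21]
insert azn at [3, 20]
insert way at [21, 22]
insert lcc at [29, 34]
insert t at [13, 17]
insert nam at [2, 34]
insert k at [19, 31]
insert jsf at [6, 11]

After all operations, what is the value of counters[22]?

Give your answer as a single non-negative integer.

Step 1: insert i at [15, 25] -> counters=[0,0,0,0,0,0,0,0,0,0,0,0,0,0,0,1,0,0,0,0,0,0,0,0,0,1,0,0,0,0,0,0,0,0,0,0,0,0]
Step 2: insert lo at [18, 21] -> counters=[0,0,0,0,0,0,0,0,0,0,0,0,0,0,0,1,0,0,1,0,0,1,0,0,0,1,0,0,0,0,0,0,0,0,0,0,0,0]
Step 3: insert azn at [3, 20] -> counters=[0,0,0,1,0,0,0,0,0,0,0,0,0,0,0,1,0,0,1,0,1,1,0,0,0,1,0,0,0,0,0,0,0,0,0,0,0,0]
Step 4: insert way at [21, 22] -> counters=[0,0,0,1,0,0,0,0,0,0,0,0,0,0,0,1,0,0,1,0,1,2,1,0,0,1,0,0,0,0,0,0,0,0,0,0,0,0]
Step 5: insert lcc at [29, 34] -> counters=[0,0,0,1,0,0,0,0,0,0,0,0,0,0,0,1,0,0,1,0,1,2,1,0,0,1,0,0,0,1,0,0,0,0,1,0,0,0]
Step 6: insert t at [13, 17] -> counters=[0,0,0,1,0,0,0,0,0,0,0,0,0,1,0,1,0,1,1,0,1,2,1,0,0,1,0,0,0,1,0,0,0,0,1,0,0,0]
Step 7: insert nam at [2, 34] -> counters=[0,0,1,1,0,0,0,0,0,0,0,0,0,1,0,1,0,1,1,0,1,2,1,0,0,1,0,0,0,1,0,0,0,0,2,0,0,0]
Step 8: insert k at [19, 31] -> counters=[0,0,1,1,0,0,0,0,0,0,0,0,0,1,0,1,0,1,1,1,1,2,1,0,0,1,0,0,0,1,0,1,0,0,2,0,0,0]
Step 9: insert jsf at [6, 11] -> counters=[0,0,1,1,0,0,1,0,0,0,0,1,0,1,0,1,0,1,1,1,1,2,1,0,0,1,0,0,0,1,0,1,0,0,2,0,0,0]
Final counters=[0,0,1,1,0,0,1,0,0,0,0,1,0,1,0,1,0,1,1,1,1,2,1,0,0,1,0,0,0,1,0,1,0,0,2,0,0,0] -> counters[22]=1

Answer: 1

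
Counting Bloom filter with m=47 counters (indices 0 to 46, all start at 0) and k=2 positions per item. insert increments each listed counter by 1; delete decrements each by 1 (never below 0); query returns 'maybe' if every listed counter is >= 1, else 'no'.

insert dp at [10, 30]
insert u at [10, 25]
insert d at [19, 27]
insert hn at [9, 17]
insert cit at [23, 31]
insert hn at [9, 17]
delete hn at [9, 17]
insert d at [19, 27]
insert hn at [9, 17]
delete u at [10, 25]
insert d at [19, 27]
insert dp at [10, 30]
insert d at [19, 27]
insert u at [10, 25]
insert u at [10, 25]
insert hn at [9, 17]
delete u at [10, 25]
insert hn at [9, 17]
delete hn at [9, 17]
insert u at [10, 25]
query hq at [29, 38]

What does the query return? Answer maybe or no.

Answer: no

Derivation:
Step 1: insert dp at [10, 30] -> counters=[0,0,0,0,0,0,0,0,0,0,1,0,0,0,0,0,0,0,0,0,0,0,0,0,0,0,0,0,0,0,1,0,0,0,0,0,0,0,0,0,0,0,0,0,0,0,0]
Step 2: insert u at [10, 25] -> counters=[0,0,0,0,0,0,0,0,0,0,2,0,0,0,0,0,0,0,0,0,0,0,0,0,0,1,0,0,0,0,1,0,0,0,0,0,0,0,0,0,0,0,0,0,0,0,0]
Step 3: insert d at [19, 27] -> counters=[0,0,0,0,0,0,0,0,0,0,2,0,0,0,0,0,0,0,0,1,0,0,0,0,0,1,0,1,0,0,1,0,0,0,0,0,0,0,0,0,0,0,0,0,0,0,0]
Step 4: insert hn at [9, 17] -> counters=[0,0,0,0,0,0,0,0,0,1,2,0,0,0,0,0,0,1,0,1,0,0,0,0,0,1,0,1,0,0,1,0,0,0,0,0,0,0,0,0,0,0,0,0,0,0,0]
Step 5: insert cit at [23, 31] -> counters=[0,0,0,0,0,0,0,0,0,1,2,0,0,0,0,0,0,1,0,1,0,0,0,1,0,1,0,1,0,0,1,1,0,0,0,0,0,0,0,0,0,0,0,0,0,0,0]
Step 6: insert hn at [9, 17] -> counters=[0,0,0,0,0,0,0,0,0,2,2,0,0,0,0,0,0,2,0,1,0,0,0,1,0,1,0,1,0,0,1,1,0,0,0,0,0,0,0,0,0,0,0,0,0,0,0]
Step 7: delete hn at [9, 17] -> counters=[0,0,0,0,0,0,0,0,0,1,2,0,0,0,0,0,0,1,0,1,0,0,0,1,0,1,0,1,0,0,1,1,0,0,0,0,0,0,0,0,0,0,0,0,0,0,0]
Step 8: insert d at [19, 27] -> counters=[0,0,0,0,0,0,0,0,0,1,2,0,0,0,0,0,0,1,0,2,0,0,0,1,0,1,0,2,0,0,1,1,0,0,0,0,0,0,0,0,0,0,0,0,0,0,0]
Step 9: insert hn at [9, 17] -> counters=[0,0,0,0,0,0,0,0,0,2,2,0,0,0,0,0,0,2,0,2,0,0,0,1,0,1,0,2,0,0,1,1,0,0,0,0,0,0,0,0,0,0,0,0,0,0,0]
Step 10: delete u at [10, 25] -> counters=[0,0,0,0,0,0,0,0,0,2,1,0,0,0,0,0,0,2,0,2,0,0,0,1,0,0,0,2,0,0,1,1,0,0,0,0,0,0,0,0,0,0,0,0,0,0,0]
Step 11: insert d at [19, 27] -> counters=[0,0,0,0,0,0,0,0,0,2,1,0,0,0,0,0,0,2,0,3,0,0,0,1,0,0,0,3,0,0,1,1,0,0,0,0,0,0,0,0,0,0,0,0,0,0,0]
Step 12: insert dp at [10, 30] -> counters=[0,0,0,0,0,0,0,0,0,2,2,0,0,0,0,0,0,2,0,3,0,0,0,1,0,0,0,3,0,0,2,1,0,0,0,0,0,0,0,0,0,0,0,0,0,0,0]
Step 13: insert d at [19, 27] -> counters=[0,0,0,0,0,0,0,0,0,2,2,0,0,0,0,0,0,2,0,4,0,0,0,1,0,0,0,4,0,0,2,1,0,0,0,0,0,0,0,0,0,0,0,0,0,0,0]
Step 14: insert u at [10, 25] -> counters=[0,0,0,0,0,0,0,0,0,2,3,0,0,0,0,0,0,2,0,4,0,0,0,1,0,1,0,4,0,0,2,1,0,0,0,0,0,0,0,0,0,0,0,0,0,0,0]
Step 15: insert u at [10, 25] -> counters=[0,0,0,0,0,0,0,0,0,2,4,0,0,0,0,0,0,2,0,4,0,0,0,1,0,2,0,4,0,0,2,1,0,0,0,0,0,0,0,0,0,0,0,0,0,0,0]
Step 16: insert hn at [9, 17] -> counters=[0,0,0,0,0,0,0,0,0,3,4,0,0,0,0,0,0,3,0,4,0,0,0,1,0,2,0,4,0,0,2,1,0,0,0,0,0,0,0,0,0,0,0,0,0,0,0]
Step 17: delete u at [10, 25] -> counters=[0,0,0,0,0,0,0,0,0,3,3,0,0,0,0,0,0,3,0,4,0,0,0,1,0,1,0,4,0,0,2,1,0,0,0,0,0,0,0,0,0,0,0,0,0,0,0]
Step 18: insert hn at [9, 17] -> counters=[0,0,0,0,0,0,0,0,0,4,3,0,0,0,0,0,0,4,0,4,0,0,0,1,0,1,0,4,0,0,2,1,0,0,0,0,0,0,0,0,0,0,0,0,0,0,0]
Step 19: delete hn at [9, 17] -> counters=[0,0,0,0,0,0,0,0,0,3,3,0,0,0,0,0,0,3,0,4,0,0,0,1,0,1,0,4,0,0,2,1,0,0,0,0,0,0,0,0,0,0,0,0,0,0,0]
Step 20: insert u at [10, 25] -> counters=[0,0,0,0,0,0,0,0,0,3,4,0,0,0,0,0,0,3,0,4,0,0,0,1,0,2,0,4,0,0,2,1,0,0,0,0,0,0,0,0,0,0,0,0,0,0,0]
Query hq: check counters[29]=0 counters[38]=0 -> no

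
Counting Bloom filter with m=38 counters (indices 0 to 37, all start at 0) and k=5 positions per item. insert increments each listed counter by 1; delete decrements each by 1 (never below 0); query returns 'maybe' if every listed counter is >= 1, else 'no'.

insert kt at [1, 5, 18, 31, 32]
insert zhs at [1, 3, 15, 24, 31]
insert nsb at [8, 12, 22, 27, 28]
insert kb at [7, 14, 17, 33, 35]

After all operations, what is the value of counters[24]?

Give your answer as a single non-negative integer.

Answer: 1

Derivation:
Step 1: insert kt at [1, 5, 18, 31, 32] -> counters=[0,1,0,0,0,1,0,0,0,0,0,0,0,0,0,0,0,0,1,0,0,0,0,0,0,0,0,0,0,0,0,1,1,0,0,0,0,0]
Step 2: insert zhs at [1, 3, 15, 24, 31] -> counters=[0,2,0,1,0,1,0,0,0,0,0,0,0,0,0,1,0,0,1,0,0,0,0,0,1,0,0,0,0,0,0,2,1,0,0,0,0,0]
Step 3: insert nsb at [8, 12, 22, 27, 28] -> counters=[0,2,0,1,0,1,0,0,1,0,0,0,1,0,0,1,0,0,1,0,0,0,1,0,1,0,0,1,1,0,0,2,1,0,0,0,0,0]
Step 4: insert kb at [7, 14, 17, 33, 35] -> counters=[0,2,0,1,0,1,0,1,1,0,0,0,1,0,1,1,0,1,1,0,0,0,1,0,1,0,0,1,1,0,0,2,1,1,0,1,0,0]
Final counters=[0,2,0,1,0,1,0,1,1,0,0,0,1,0,1,1,0,1,1,0,0,0,1,0,1,0,0,1,1,0,0,2,1,1,0,1,0,0] -> counters[24]=1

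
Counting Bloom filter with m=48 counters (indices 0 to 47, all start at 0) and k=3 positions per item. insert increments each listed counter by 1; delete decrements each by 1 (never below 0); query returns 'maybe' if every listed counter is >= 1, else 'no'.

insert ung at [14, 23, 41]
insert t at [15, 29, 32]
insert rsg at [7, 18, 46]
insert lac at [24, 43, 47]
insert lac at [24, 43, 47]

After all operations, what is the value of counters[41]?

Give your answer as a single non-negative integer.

Answer: 1

Derivation:
Step 1: insert ung at [14, 23, 41] -> counters=[0,0,0,0,0,0,0,0,0,0,0,0,0,0,1,0,0,0,0,0,0,0,0,1,0,0,0,0,0,0,0,0,0,0,0,0,0,0,0,0,0,1,0,0,0,0,0,0]
Step 2: insert t at [15, 29, 32] -> counters=[0,0,0,0,0,0,0,0,0,0,0,0,0,0,1,1,0,0,0,0,0,0,0,1,0,0,0,0,0,1,0,0,1,0,0,0,0,0,0,0,0,1,0,0,0,0,0,0]
Step 3: insert rsg at [7, 18, 46] -> counters=[0,0,0,0,0,0,0,1,0,0,0,0,0,0,1,1,0,0,1,0,0,0,0,1,0,0,0,0,0,1,0,0,1,0,0,0,0,0,0,0,0,1,0,0,0,0,1,0]
Step 4: insert lac at [24, 43, 47] -> counters=[0,0,0,0,0,0,0,1,0,0,0,0,0,0,1,1,0,0,1,0,0,0,0,1,1,0,0,0,0,1,0,0,1,0,0,0,0,0,0,0,0,1,0,1,0,0,1,1]
Step 5: insert lac at [24, 43, 47] -> counters=[0,0,0,0,0,0,0,1,0,0,0,0,0,0,1,1,0,0,1,0,0,0,0,1,2,0,0,0,0,1,0,0,1,0,0,0,0,0,0,0,0,1,0,2,0,0,1,2]
Final counters=[0,0,0,0,0,0,0,1,0,0,0,0,0,0,1,1,0,0,1,0,0,0,0,1,2,0,0,0,0,1,0,0,1,0,0,0,0,0,0,0,0,1,0,2,0,0,1,2] -> counters[41]=1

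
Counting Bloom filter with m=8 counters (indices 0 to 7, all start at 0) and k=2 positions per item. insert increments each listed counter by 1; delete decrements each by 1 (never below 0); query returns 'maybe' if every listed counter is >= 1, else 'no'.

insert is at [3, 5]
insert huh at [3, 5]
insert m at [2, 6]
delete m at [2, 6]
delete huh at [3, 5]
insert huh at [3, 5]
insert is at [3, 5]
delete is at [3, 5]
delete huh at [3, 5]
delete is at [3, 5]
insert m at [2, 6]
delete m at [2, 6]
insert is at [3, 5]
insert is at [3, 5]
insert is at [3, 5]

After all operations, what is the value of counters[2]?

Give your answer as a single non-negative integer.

Step 1: insert is at [3, 5] -> counters=[0,0,0,1,0,1,0,0]
Step 2: insert huh at [3, 5] -> counters=[0,0,0,2,0,2,0,0]
Step 3: insert m at [2, 6] -> counters=[0,0,1,2,0,2,1,0]
Step 4: delete m at [2, 6] -> counters=[0,0,0,2,0,2,0,0]
Step 5: delete huh at [3, 5] -> counters=[0,0,0,1,0,1,0,0]
Step 6: insert huh at [3, 5] -> counters=[0,0,0,2,0,2,0,0]
Step 7: insert is at [3, 5] -> counters=[0,0,0,3,0,3,0,0]
Step 8: delete is at [3, 5] -> counters=[0,0,0,2,0,2,0,0]
Step 9: delete huh at [3, 5] -> counters=[0,0,0,1,0,1,0,0]
Step 10: delete is at [3, 5] -> counters=[0,0,0,0,0,0,0,0]
Step 11: insert m at [2, 6] -> counters=[0,0,1,0,0,0,1,0]
Step 12: delete m at [2, 6] -> counters=[0,0,0,0,0,0,0,0]
Step 13: insert is at [3, 5] -> counters=[0,0,0,1,0,1,0,0]
Step 14: insert is at [3, 5] -> counters=[0,0,0,2,0,2,0,0]
Step 15: insert is at [3, 5] -> counters=[0,0,0,3,0,3,0,0]
Final counters=[0,0,0,3,0,3,0,0] -> counters[2]=0

Answer: 0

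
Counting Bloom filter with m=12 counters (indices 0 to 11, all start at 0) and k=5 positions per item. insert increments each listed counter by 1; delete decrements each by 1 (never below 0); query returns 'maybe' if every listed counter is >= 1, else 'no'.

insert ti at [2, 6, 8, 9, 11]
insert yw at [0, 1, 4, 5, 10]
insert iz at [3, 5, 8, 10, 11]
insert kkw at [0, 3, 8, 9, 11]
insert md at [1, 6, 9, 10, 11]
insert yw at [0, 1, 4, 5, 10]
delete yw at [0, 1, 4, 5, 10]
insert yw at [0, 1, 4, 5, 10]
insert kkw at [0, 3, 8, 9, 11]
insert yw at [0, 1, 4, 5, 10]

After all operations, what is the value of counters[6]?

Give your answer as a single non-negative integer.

Answer: 2

Derivation:
Step 1: insert ti at [2, 6, 8, 9, 11] -> counters=[0,0,1,0,0,0,1,0,1,1,0,1]
Step 2: insert yw at [0, 1, 4, 5, 10] -> counters=[1,1,1,0,1,1,1,0,1,1,1,1]
Step 3: insert iz at [3, 5, 8, 10, 11] -> counters=[1,1,1,1,1,2,1,0,2,1,2,2]
Step 4: insert kkw at [0, 3, 8, 9, 11] -> counters=[2,1,1,2,1,2,1,0,3,2,2,3]
Step 5: insert md at [1, 6, 9, 10, 11] -> counters=[2,2,1,2,1,2,2,0,3,3,3,4]
Step 6: insert yw at [0, 1, 4, 5, 10] -> counters=[3,3,1,2,2,3,2,0,3,3,4,4]
Step 7: delete yw at [0, 1, 4, 5, 10] -> counters=[2,2,1,2,1,2,2,0,3,3,3,4]
Step 8: insert yw at [0, 1, 4, 5, 10] -> counters=[3,3,1,2,2,3,2,0,3,3,4,4]
Step 9: insert kkw at [0, 3, 8, 9, 11] -> counters=[4,3,1,3,2,3,2,0,4,4,4,5]
Step 10: insert yw at [0, 1, 4, 5, 10] -> counters=[5,4,1,3,3,4,2,0,4,4,5,5]
Final counters=[5,4,1,3,3,4,2,0,4,4,5,5] -> counters[6]=2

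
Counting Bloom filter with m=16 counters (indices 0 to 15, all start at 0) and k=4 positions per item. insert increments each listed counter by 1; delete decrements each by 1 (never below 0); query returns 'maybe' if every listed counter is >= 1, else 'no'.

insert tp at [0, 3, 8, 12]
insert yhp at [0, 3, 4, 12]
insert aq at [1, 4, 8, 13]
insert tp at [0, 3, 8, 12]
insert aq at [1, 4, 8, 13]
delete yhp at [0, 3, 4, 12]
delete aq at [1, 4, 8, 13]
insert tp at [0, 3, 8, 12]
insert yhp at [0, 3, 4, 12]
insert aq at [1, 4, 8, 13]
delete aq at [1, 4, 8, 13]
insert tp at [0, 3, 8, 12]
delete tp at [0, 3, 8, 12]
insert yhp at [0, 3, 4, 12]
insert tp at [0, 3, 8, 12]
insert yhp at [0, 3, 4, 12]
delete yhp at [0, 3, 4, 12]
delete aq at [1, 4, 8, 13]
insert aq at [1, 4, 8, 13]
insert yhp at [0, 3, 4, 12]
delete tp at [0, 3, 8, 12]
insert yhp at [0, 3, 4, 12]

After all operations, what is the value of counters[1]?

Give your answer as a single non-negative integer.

Step 1: insert tp at [0, 3, 8, 12] -> counters=[1,0,0,1,0,0,0,0,1,0,0,0,1,0,0,0]
Step 2: insert yhp at [0, 3, 4, 12] -> counters=[2,0,0,2,1,0,0,0,1,0,0,0,2,0,0,0]
Step 3: insert aq at [1, 4, 8, 13] -> counters=[2,1,0,2,2,0,0,0,2,0,0,0,2,1,0,0]
Step 4: insert tp at [0, 3, 8, 12] -> counters=[3,1,0,3,2,0,0,0,3,0,0,0,3,1,0,0]
Step 5: insert aq at [1, 4, 8, 13] -> counters=[3,2,0,3,3,0,0,0,4,0,0,0,3,2,0,0]
Step 6: delete yhp at [0, 3, 4, 12] -> counters=[2,2,0,2,2,0,0,0,4,0,0,0,2,2,0,0]
Step 7: delete aq at [1, 4, 8, 13] -> counters=[2,1,0,2,1,0,0,0,3,0,0,0,2,1,0,0]
Step 8: insert tp at [0, 3, 8, 12] -> counters=[3,1,0,3,1,0,0,0,4,0,0,0,3,1,0,0]
Step 9: insert yhp at [0, 3, 4, 12] -> counters=[4,1,0,4,2,0,0,0,4,0,0,0,4,1,0,0]
Step 10: insert aq at [1, 4, 8, 13] -> counters=[4,2,0,4,3,0,0,0,5,0,0,0,4,2,0,0]
Step 11: delete aq at [1, 4, 8, 13] -> counters=[4,1,0,4,2,0,0,0,4,0,0,0,4,1,0,0]
Step 12: insert tp at [0, 3, 8, 12] -> counters=[5,1,0,5,2,0,0,0,5,0,0,0,5,1,0,0]
Step 13: delete tp at [0, 3, 8, 12] -> counters=[4,1,0,4,2,0,0,0,4,0,0,0,4,1,0,0]
Step 14: insert yhp at [0, 3, 4, 12] -> counters=[5,1,0,5,3,0,0,0,4,0,0,0,5,1,0,0]
Step 15: insert tp at [0, 3, 8, 12] -> counters=[6,1,0,6,3,0,0,0,5,0,0,0,6,1,0,0]
Step 16: insert yhp at [0, 3, 4, 12] -> counters=[7,1,0,7,4,0,0,0,5,0,0,0,7,1,0,0]
Step 17: delete yhp at [0, 3, 4, 12] -> counters=[6,1,0,6,3,0,0,0,5,0,0,0,6,1,0,0]
Step 18: delete aq at [1, 4, 8, 13] -> counters=[6,0,0,6,2,0,0,0,4,0,0,0,6,0,0,0]
Step 19: insert aq at [1, 4, 8, 13] -> counters=[6,1,0,6,3,0,0,0,5,0,0,0,6,1,0,0]
Step 20: insert yhp at [0, 3, 4, 12] -> counters=[7,1,0,7,4,0,0,0,5,0,0,0,7,1,0,0]
Step 21: delete tp at [0, 3, 8, 12] -> counters=[6,1,0,6,4,0,0,0,4,0,0,0,6,1,0,0]
Step 22: insert yhp at [0, 3, 4, 12] -> counters=[7,1,0,7,5,0,0,0,4,0,0,0,7,1,0,0]
Final counters=[7,1,0,7,5,0,0,0,4,0,0,0,7,1,0,0] -> counters[1]=1

Answer: 1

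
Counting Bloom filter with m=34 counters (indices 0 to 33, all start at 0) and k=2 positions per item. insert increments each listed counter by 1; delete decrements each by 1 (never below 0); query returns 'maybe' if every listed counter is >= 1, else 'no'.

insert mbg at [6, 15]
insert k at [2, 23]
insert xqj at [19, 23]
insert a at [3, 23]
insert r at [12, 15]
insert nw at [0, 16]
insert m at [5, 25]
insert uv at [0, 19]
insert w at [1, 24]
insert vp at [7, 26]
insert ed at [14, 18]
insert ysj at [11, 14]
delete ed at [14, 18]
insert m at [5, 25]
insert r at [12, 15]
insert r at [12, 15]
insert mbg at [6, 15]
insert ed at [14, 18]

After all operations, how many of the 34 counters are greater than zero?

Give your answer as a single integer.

Answer: 18

Derivation:
Step 1: insert mbg at [6, 15] -> counters=[0,0,0,0,0,0,1,0,0,0,0,0,0,0,0,1,0,0,0,0,0,0,0,0,0,0,0,0,0,0,0,0,0,0]
Step 2: insert k at [2, 23] -> counters=[0,0,1,0,0,0,1,0,0,0,0,0,0,0,0,1,0,0,0,0,0,0,0,1,0,0,0,0,0,0,0,0,0,0]
Step 3: insert xqj at [19, 23] -> counters=[0,0,1,0,0,0,1,0,0,0,0,0,0,0,0,1,0,0,0,1,0,0,0,2,0,0,0,0,0,0,0,0,0,0]
Step 4: insert a at [3, 23] -> counters=[0,0,1,1,0,0,1,0,0,0,0,0,0,0,0,1,0,0,0,1,0,0,0,3,0,0,0,0,0,0,0,0,0,0]
Step 5: insert r at [12, 15] -> counters=[0,0,1,1,0,0,1,0,0,0,0,0,1,0,0,2,0,0,0,1,0,0,0,3,0,0,0,0,0,0,0,0,0,0]
Step 6: insert nw at [0, 16] -> counters=[1,0,1,1,0,0,1,0,0,0,0,0,1,0,0,2,1,0,0,1,0,0,0,3,0,0,0,0,0,0,0,0,0,0]
Step 7: insert m at [5, 25] -> counters=[1,0,1,1,0,1,1,0,0,0,0,0,1,0,0,2,1,0,0,1,0,0,0,3,0,1,0,0,0,0,0,0,0,0]
Step 8: insert uv at [0, 19] -> counters=[2,0,1,1,0,1,1,0,0,0,0,0,1,0,0,2,1,0,0,2,0,0,0,3,0,1,0,0,0,0,0,0,0,0]
Step 9: insert w at [1, 24] -> counters=[2,1,1,1,0,1,1,0,0,0,0,0,1,0,0,2,1,0,0,2,0,0,0,3,1,1,0,0,0,0,0,0,0,0]
Step 10: insert vp at [7, 26] -> counters=[2,1,1,1,0,1,1,1,0,0,0,0,1,0,0,2,1,0,0,2,0,0,0,3,1,1,1,0,0,0,0,0,0,0]
Step 11: insert ed at [14, 18] -> counters=[2,1,1,1,0,1,1,1,0,0,0,0,1,0,1,2,1,0,1,2,0,0,0,3,1,1,1,0,0,0,0,0,0,0]
Step 12: insert ysj at [11, 14] -> counters=[2,1,1,1,0,1,1,1,0,0,0,1,1,0,2,2,1,0,1,2,0,0,0,3,1,1,1,0,0,0,0,0,0,0]
Step 13: delete ed at [14, 18] -> counters=[2,1,1,1,0,1,1,1,0,0,0,1,1,0,1,2,1,0,0,2,0,0,0,3,1,1,1,0,0,0,0,0,0,0]
Step 14: insert m at [5, 25] -> counters=[2,1,1,1,0,2,1,1,0,0,0,1,1,0,1,2,1,0,0,2,0,0,0,3,1,2,1,0,0,0,0,0,0,0]
Step 15: insert r at [12, 15] -> counters=[2,1,1,1,0,2,1,1,0,0,0,1,2,0,1,3,1,0,0,2,0,0,0,3,1,2,1,0,0,0,0,0,0,0]
Step 16: insert r at [12, 15] -> counters=[2,1,1,1,0,2,1,1,0,0,0,1,3,0,1,4,1,0,0,2,0,0,0,3,1,2,1,0,0,0,0,0,0,0]
Step 17: insert mbg at [6, 15] -> counters=[2,1,1,1,0,2,2,1,0,0,0,1,3,0,1,5,1,0,0,2,0,0,0,3,1,2,1,0,0,0,0,0,0,0]
Step 18: insert ed at [14, 18] -> counters=[2,1,1,1,0,2,2,1,0,0,0,1,3,0,2,5,1,0,1,2,0,0,0,3,1,2,1,0,0,0,0,0,0,0]
Final counters=[2,1,1,1,0,2,2,1,0,0,0,1,3,0,2,5,1,0,1,2,0,0,0,3,1,2,1,0,0,0,0,0,0,0] -> 18 nonzero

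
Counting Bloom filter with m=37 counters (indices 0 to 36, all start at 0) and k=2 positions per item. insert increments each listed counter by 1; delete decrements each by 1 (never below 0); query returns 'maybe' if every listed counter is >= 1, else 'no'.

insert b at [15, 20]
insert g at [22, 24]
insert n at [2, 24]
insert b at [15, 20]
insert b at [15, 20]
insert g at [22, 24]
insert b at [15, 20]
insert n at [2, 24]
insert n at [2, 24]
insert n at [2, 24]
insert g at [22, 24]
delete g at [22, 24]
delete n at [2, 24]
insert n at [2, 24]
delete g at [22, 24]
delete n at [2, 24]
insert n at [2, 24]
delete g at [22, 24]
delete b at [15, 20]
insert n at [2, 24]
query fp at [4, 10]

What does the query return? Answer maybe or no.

Answer: no

Derivation:
Step 1: insert b at [15, 20] -> counters=[0,0,0,0,0,0,0,0,0,0,0,0,0,0,0,1,0,0,0,0,1,0,0,0,0,0,0,0,0,0,0,0,0,0,0,0,0]
Step 2: insert g at [22, 24] -> counters=[0,0,0,0,0,0,0,0,0,0,0,0,0,0,0,1,0,0,0,0,1,0,1,0,1,0,0,0,0,0,0,0,0,0,0,0,0]
Step 3: insert n at [2, 24] -> counters=[0,0,1,0,0,0,0,0,0,0,0,0,0,0,0,1,0,0,0,0,1,0,1,0,2,0,0,0,0,0,0,0,0,0,0,0,0]
Step 4: insert b at [15, 20] -> counters=[0,0,1,0,0,0,0,0,0,0,0,0,0,0,0,2,0,0,0,0,2,0,1,0,2,0,0,0,0,0,0,0,0,0,0,0,0]
Step 5: insert b at [15, 20] -> counters=[0,0,1,0,0,0,0,0,0,0,0,0,0,0,0,3,0,0,0,0,3,0,1,0,2,0,0,0,0,0,0,0,0,0,0,0,0]
Step 6: insert g at [22, 24] -> counters=[0,0,1,0,0,0,0,0,0,0,0,0,0,0,0,3,0,0,0,0,3,0,2,0,3,0,0,0,0,0,0,0,0,0,0,0,0]
Step 7: insert b at [15, 20] -> counters=[0,0,1,0,0,0,0,0,0,0,0,0,0,0,0,4,0,0,0,0,4,0,2,0,3,0,0,0,0,0,0,0,0,0,0,0,0]
Step 8: insert n at [2, 24] -> counters=[0,0,2,0,0,0,0,0,0,0,0,0,0,0,0,4,0,0,0,0,4,0,2,0,4,0,0,0,0,0,0,0,0,0,0,0,0]
Step 9: insert n at [2, 24] -> counters=[0,0,3,0,0,0,0,0,0,0,0,0,0,0,0,4,0,0,0,0,4,0,2,0,5,0,0,0,0,0,0,0,0,0,0,0,0]
Step 10: insert n at [2, 24] -> counters=[0,0,4,0,0,0,0,0,0,0,0,0,0,0,0,4,0,0,0,0,4,0,2,0,6,0,0,0,0,0,0,0,0,0,0,0,0]
Step 11: insert g at [22, 24] -> counters=[0,0,4,0,0,0,0,0,0,0,0,0,0,0,0,4,0,0,0,0,4,0,3,0,7,0,0,0,0,0,0,0,0,0,0,0,0]
Step 12: delete g at [22, 24] -> counters=[0,0,4,0,0,0,0,0,0,0,0,0,0,0,0,4,0,0,0,0,4,0,2,0,6,0,0,0,0,0,0,0,0,0,0,0,0]
Step 13: delete n at [2, 24] -> counters=[0,0,3,0,0,0,0,0,0,0,0,0,0,0,0,4,0,0,0,0,4,0,2,0,5,0,0,0,0,0,0,0,0,0,0,0,0]
Step 14: insert n at [2, 24] -> counters=[0,0,4,0,0,0,0,0,0,0,0,0,0,0,0,4,0,0,0,0,4,0,2,0,6,0,0,0,0,0,0,0,0,0,0,0,0]
Step 15: delete g at [22, 24] -> counters=[0,0,4,0,0,0,0,0,0,0,0,0,0,0,0,4,0,0,0,0,4,0,1,0,5,0,0,0,0,0,0,0,0,0,0,0,0]
Step 16: delete n at [2, 24] -> counters=[0,0,3,0,0,0,0,0,0,0,0,0,0,0,0,4,0,0,0,0,4,0,1,0,4,0,0,0,0,0,0,0,0,0,0,0,0]
Step 17: insert n at [2, 24] -> counters=[0,0,4,0,0,0,0,0,0,0,0,0,0,0,0,4,0,0,0,0,4,0,1,0,5,0,0,0,0,0,0,0,0,0,0,0,0]
Step 18: delete g at [22, 24] -> counters=[0,0,4,0,0,0,0,0,0,0,0,0,0,0,0,4,0,0,0,0,4,0,0,0,4,0,0,0,0,0,0,0,0,0,0,0,0]
Step 19: delete b at [15, 20] -> counters=[0,0,4,0,0,0,0,0,0,0,0,0,0,0,0,3,0,0,0,0,3,0,0,0,4,0,0,0,0,0,0,0,0,0,0,0,0]
Step 20: insert n at [2, 24] -> counters=[0,0,5,0,0,0,0,0,0,0,0,0,0,0,0,3,0,0,0,0,3,0,0,0,5,0,0,0,0,0,0,0,0,0,0,0,0]
Query fp: check counters[4]=0 counters[10]=0 -> no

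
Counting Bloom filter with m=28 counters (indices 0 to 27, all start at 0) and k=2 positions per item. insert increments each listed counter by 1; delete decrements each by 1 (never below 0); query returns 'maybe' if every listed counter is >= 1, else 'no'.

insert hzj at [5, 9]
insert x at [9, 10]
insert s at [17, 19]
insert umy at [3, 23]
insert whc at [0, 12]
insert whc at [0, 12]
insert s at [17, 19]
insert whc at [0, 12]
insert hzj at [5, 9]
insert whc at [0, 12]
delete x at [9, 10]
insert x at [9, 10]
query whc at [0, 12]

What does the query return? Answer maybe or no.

Answer: maybe

Derivation:
Step 1: insert hzj at [5, 9] -> counters=[0,0,0,0,0,1,0,0,0,1,0,0,0,0,0,0,0,0,0,0,0,0,0,0,0,0,0,0]
Step 2: insert x at [9, 10] -> counters=[0,0,0,0,0,1,0,0,0,2,1,0,0,0,0,0,0,0,0,0,0,0,0,0,0,0,0,0]
Step 3: insert s at [17, 19] -> counters=[0,0,0,0,0,1,0,0,0,2,1,0,0,0,0,0,0,1,0,1,0,0,0,0,0,0,0,0]
Step 4: insert umy at [3, 23] -> counters=[0,0,0,1,0,1,0,0,0,2,1,0,0,0,0,0,0,1,0,1,0,0,0,1,0,0,0,0]
Step 5: insert whc at [0, 12] -> counters=[1,0,0,1,0,1,0,0,0,2,1,0,1,0,0,0,0,1,0,1,0,0,0,1,0,0,0,0]
Step 6: insert whc at [0, 12] -> counters=[2,0,0,1,0,1,0,0,0,2,1,0,2,0,0,0,0,1,0,1,0,0,0,1,0,0,0,0]
Step 7: insert s at [17, 19] -> counters=[2,0,0,1,0,1,0,0,0,2,1,0,2,0,0,0,0,2,0,2,0,0,0,1,0,0,0,0]
Step 8: insert whc at [0, 12] -> counters=[3,0,0,1,0,1,0,0,0,2,1,0,3,0,0,0,0,2,0,2,0,0,0,1,0,0,0,0]
Step 9: insert hzj at [5, 9] -> counters=[3,0,0,1,0,2,0,0,0,3,1,0,3,0,0,0,0,2,0,2,0,0,0,1,0,0,0,0]
Step 10: insert whc at [0, 12] -> counters=[4,0,0,1,0,2,0,0,0,3,1,0,4,0,0,0,0,2,0,2,0,0,0,1,0,0,0,0]
Step 11: delete x at [9, 10] -> counters=[4,0,0,1,0,2,0,0,0,2,0,0,4,0,0,0,0,2,0,2,0,0,0,1,0,0,0,0]
Step 12: insert x at [9, 10] -> counters=[4,0,0,1,0,2,0,0,0,3,1,0,4,0,0,0,0,2,0,2,0,0,0,1,0,0,0,0]
Query whc: check counters[0]=4 counters[12]=4 -> maybe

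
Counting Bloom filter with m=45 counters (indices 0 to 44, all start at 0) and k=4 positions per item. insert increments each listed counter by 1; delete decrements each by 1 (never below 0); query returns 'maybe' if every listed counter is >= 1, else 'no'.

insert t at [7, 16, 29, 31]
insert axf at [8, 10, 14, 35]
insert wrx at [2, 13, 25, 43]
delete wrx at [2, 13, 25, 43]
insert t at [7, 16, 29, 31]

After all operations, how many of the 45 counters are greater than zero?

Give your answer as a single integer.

Answer: 8

Derivation:
Step 1: insert t at [7, 16, 29, 31] -> counters=[0,0,0,0,0,0,0,1,0,0,0,0,0,0,0,0,1,0,0,0,0,0,0,0,0,0,0,0,0,1,0,1,0,0,0,0,0,0,0,0,0,0,0,0,0]
Step 2: insert axf at [8, 10, 14, 35] -> counters=[0,0,0,0,0,0,0,1,1,0,1,0,0,0,1,0,1,0,0,0,0,0,0,0,0,0,0,0,0,1,0,1,0,0,0,1,0,0,0,0,0,0,0,0,0]
Step 3: insert wrx at [2, 13, 25, 43] -> counters=[0,0,1,0,0,0,0,1,1,0,1,0,0,1,1,0,1,0,0,0,0,0,0,0,0,1,0,0,0,1,0,1,0,0,0,1,0,0,0,0,0,0,0,1,0]
Step 4: delete wrx at [2, 13, 25, 43] -> counters=[0,0,0,0,0,0,0,1,1,0,1,0,0,0,1,0,1,0,0,0,0,0,0,0,0,0,0,0,0,1,0,1,0,0,0,1,0,0,0,0,0,0,0,0,0]
Step 5: insert t at [7, 16, 29, 31] -> counters=[0,0,0,0,0,0,0,2,1,0,1,0,0,0,1,0,2,0,0,0,0,0,0,0,0,0,0,0,0,2,0,2,0,0,0,1,0,0,0,0,0,0,0,0,0]
Final counters=[0,0,0,0,0,0,0,2,1,0,1,0,0,0,1,0,2,0,0,0,0,0,0,0,0,0,0,0,0,2,0,2,0,0,0,1,0,0,0,0,0,0,0,0,0] -> 8 nonzero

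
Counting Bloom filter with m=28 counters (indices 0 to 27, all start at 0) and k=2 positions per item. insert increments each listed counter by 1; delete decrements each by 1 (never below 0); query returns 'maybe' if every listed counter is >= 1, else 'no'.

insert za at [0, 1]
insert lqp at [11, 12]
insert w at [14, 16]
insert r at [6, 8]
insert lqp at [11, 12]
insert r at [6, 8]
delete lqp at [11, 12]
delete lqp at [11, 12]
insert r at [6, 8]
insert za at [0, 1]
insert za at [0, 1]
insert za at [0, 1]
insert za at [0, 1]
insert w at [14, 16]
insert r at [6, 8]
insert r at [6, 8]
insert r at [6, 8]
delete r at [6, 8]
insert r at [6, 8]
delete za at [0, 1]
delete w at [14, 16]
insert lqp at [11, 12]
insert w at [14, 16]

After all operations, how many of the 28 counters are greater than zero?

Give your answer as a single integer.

Answer: 8

Derivation:
Step 1: insert za at [0, 1] -> counters=[1,1,0,0,0,0,0,0,0,0,0,0,0,0,0,0,0,0,0,0,0,0,0,0,0,0,0,0]
Step 2: insert lqp at [11, 12] -> counters=[1,1,0,0,0,0,0,0,0,0,0,1,1,0,0,0,0,0,0,0,0,0,0,0,0,0,0,0]
Step 3: insert w at [14, 16] -> counters=[1,1,0,0,0,0,0,0,0,0,0,1,1,0,1,0,1,0,0,0,0,0,0,0,0,0,0,0]
Step 4: insert r at [6, 8] -> counters=[1,1,0,0,0,0,1,0,1,0,0,1,1,0,1,0,1,0,0,0,0,0,0,0,0,0,0,0]
Step 5: insert lqp at [11, 12] -> counters=[1,1,0,0,0,0,1,0,1,0,0,2,2,0,1,0,1,0,0,0,0,0,0,0,0,0,0,0]
Step 6: insert r at [6, 8] -> counters=[1,1,0,0,0,0,2,0,2,0,0,2,2,0,1,0,1,0,0,0,0,0,0,0,0,0,0,0]
Step 7: delete lqp at [11, 12] -> counters=[1,1,0,0,0,0,2,0,2,0,0,1,1,0,1,0,1,0,0,0,0,0,0,0,0,0,0,0]
Step 8: delete lqp at [11, 12] -> counters=[1,1,0,0,0,0,2,0,2,0,0,0,0,0,1,0,1,0,0,0,0,0,0,0,0,0,0,0]
Step 9: insert r at [6, 8] -> counters=[1,1,0,0,0,0,3,0,3,0,0,0,0,0,1,0,1,0,0,0,0,0,0,0,0,0,0,0]
Step 10: insert za at [0, 1] -> counters=[2,2,0,0,0,0,3,0,3,0,0,0,0,0,1,0,1,0,0,0,0,0,0,0,0,0,0,0]
Step 11: insert za at [0, 1] -> counters=[3,3,0,0,0,0,3,0,3,0,0,0,0,0,1,0,1,0,0,0,0,0,0,0,0,0,0,0]
Step 12: insert za at [0, 1] -> counters=[4,4,0,0,0,0,3,0,3,0,0,0,0,0,1,0,1,0,0,0,0,0,0,0,0,0,0,0]
Step 13: insert za at [0, 1] -> counters=[5,5,0,0,0,0,3,0,3,0,0,0,0,0,1,0,1,0,0,0,0,0,0,0,0,0,0,0]
Step 14: insert w at [14, 16] -> counters=[5,5,0,0,0,0,3,0,3,0,0,0,0,0,2,0,2,0,0,0,0,0,0,0,0,0,0,0]
Step 15: insert r at [6, 8] -> counters=[5,5,0,0,0,0,4,0,4,0,0,0,0,0,2,0,2,0,0,0,0,0,0,0,0,0,0,0]
Step 16: insert r at [6, 8] -> counters=[5,5,0,0,0,0,5,0,5,0,0,0,0,0,2,0,2,0,0,0,0,0,0,0,0,0,0,0]
Step 17: insert r at [6, 8] -> counters=[5,5,0,0,0,0,6,0,6,0,0,0,0,0,2,0,2,0,0,0,0,0,0,0,0,0,0,0]
Step 18: delete r at [6, 8] -> counters=[5,5,0,0,0,0,5,0,5,0,0,0,0,0,2,0,2,0,0,0,0,0,0,0,0,0,0,0]
Step 19: insert r at [6, 8] -> counters=[5,5,0,0,0,0,6,0,6,0,0,0,0,0,2,0,2,0,0,0,0,0,0,0,0,0,0,0]
Step 20: delete za at [0, 1] -> counters=[4,4,0,0,0,0,6,0,6,0,0,0,0,0,2,0,2,0,0,0,0,0,0,0,0,0,0,0]
Step 21: delete w at [14, 16] -> counters=[4,4,0,0,0,0,6,0,6,0,0,0,0,0,1,0,1,0,0,0,0,0,0,0,0,0,0,0]
Step 22: insert lqp at [11, 12] -> counters=[4,4,0,0,0,0,6,0,6,0,0,1,1,0,1,0,1,0,0,0,0,0,0,0,0,0,0,0]
Step 23: insert w at [14, 16] -> counters=[4,4,0,0,0,0,6,0,6,0,0,1,1,0,2,0,2,0,0,0,0,0,0,0,0,0,0,0]
Final counters=[4,4,0,0,0,0,6,0,6,0,0,1,1,0,2,0,2,0,0,0,0,0,0,0,0,0,0,0] -> 8 nonzero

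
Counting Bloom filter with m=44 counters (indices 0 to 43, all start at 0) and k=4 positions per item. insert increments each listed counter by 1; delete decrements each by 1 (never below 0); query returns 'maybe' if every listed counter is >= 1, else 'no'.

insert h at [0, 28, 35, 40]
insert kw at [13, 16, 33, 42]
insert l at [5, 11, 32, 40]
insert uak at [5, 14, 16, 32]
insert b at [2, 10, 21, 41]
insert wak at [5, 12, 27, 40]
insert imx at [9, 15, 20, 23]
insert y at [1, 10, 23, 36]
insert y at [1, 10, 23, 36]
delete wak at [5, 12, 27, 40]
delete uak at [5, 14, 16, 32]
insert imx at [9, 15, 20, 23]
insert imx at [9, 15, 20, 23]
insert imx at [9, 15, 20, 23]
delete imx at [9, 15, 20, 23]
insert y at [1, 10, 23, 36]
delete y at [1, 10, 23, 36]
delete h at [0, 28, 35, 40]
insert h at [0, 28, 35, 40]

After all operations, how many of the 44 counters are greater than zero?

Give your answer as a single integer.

Step 1: insert h at [0, 28, 35, 40] -> counters=[1,0,0,0,0,0,0,0,0,0,0,0,0,0,0,0,0,0,0,0,0,0,0,0,0,0,0,0,1,0,0,0,0,0,0,1,0,0,0,0,1,0,0,0]
Step 2: insert kw at [13, 16, 33, 42] -> counters=[1,0,0,0,0,0,0,0,0,0,0,0,0,1,0,0,1,0,0,0,0,0,0,0,0,0,0,0,1,0,0,0,0,1,0,1,0,0,0,0,1,0,1,0]
Step 3: insert l at [5, 11, 32, 40] -> counters=[1,0,0,0,0,1,0,0,0,0,0,1,0,1,0,0,1,0,0,0,0,0,0,0,0,0,0,0,1,0,0,0,1,1,0,1,0,0,0,0,2,0,1,0]
Step 4: insert uak at [5, 14, 16, 32] -> counters=[1,0,0,0,0,2,0,0,0,0,0,1,0,1,1,0,2,0,0,0,0,0,0,0,0,0,0,0,1,0,0,0,2,1,0,1,0,0,0,0,2,0,1,0]
Step 5: insert b at [2, 10, 21, 41] -> counters=[1,0,1,0,0,2,0,0,0,0,1,1,0,1,1,0,2,0,0,0,0,1,0,0,0,0,0,0,1,0,0,0,2,1,0,1,0,0,0,0,2,1,1,0]
Step 6: insert wak at [5, 12, 27, 40] -> counters=[1,0,1,0,0,3,0,0,0,0,1,1,1,1,1,0,2,0,0,0,0,1,0,0,0,0,0,1,1,0,0,0,2,1,0,1,0,0,0,0,3,1,1,0]
Step 7: insert imx at [9, 15, 20, 23] -> counters=[1,0,1,0,0,3,0,0,0,1,1,1,1,1,1,1,2,0,0,0,1,1,0,1,0,0,0,1,1,0,0,0,2,1,0,1,0,0,0,0,3,1,1,0]
Step 8: insert y at [1, 10, 23, 36] -> counters=[1,1,1,0,0,3,0,0,0,1,2,1,1,1,1,1,2,0,0,0,1,1,0,2,0,0,0,1,1,0,0,0,2,1,0,1,1,0,0,0,3,1,1,0]
Step 9: insert y at [1, 10, 23, 36] -> counters=[1,2,1,0,0,3,0,0,0,1,3,1,1,1,1,1,2,0,0,0,1,1,0,3,0,0,0,1,1,0,0,0,2,1,0,1,2,0,0,0,3,1,1,0]
Step 10: delete wak at [5, 12, 27, 40] -> counters=[1,2,1,0,0,2,0,0,0,1,3,1,0,1,1,1,2,0,0,0,1,1,0,3,0,0,0,0,1,0,0,0,2,1,0,1,2,0,0,0,2,1,1,0]
Step 11: delete uak at [5, 14, 16, 32] -> counters=[1,2,1,0,0,1,0,0,0,1,3,1,0,1,0,1,1,0,0,0,1,1,0,3,0,0,0,0,1,0,0,0,1,1,0,1,2,0,0,0,2,1,1,0]
Step 12: insert imx at [9, 15, 20, 23] -> counters=[1,2,1,0,0,1,0,0,0,2,3,1,0,1,0,2,1,0,0,0,2,1,0,4,0,0,0,0,1,0,0,0,1,1,0,1,2,0,0,0,2,1,1,0]
Step 13: insert imx at [9, 15, 20, 23] -> counters=[1,2,1,0,0,1,0,0,0,3,3,1,0,1,0,3,1,0,0,0,3,1,0,5,0,0,0,0,1,0,0,0,1,1,0,1,2,0,0,0,2,1,1,0]
Step 14: insert imx at [9, 15, 20, 23] -> counters=[1,2,1,0,0,1,0,0,0,4,3,1,0,1,0,4,1,0,0,0,4,1,0,6,0,0,0,0,1,0,0,0,1,1,0,1,2,0,0,0,2,1,1,0]
Step 15: delete imx at [9, 15, 20, 23] -> counters=[1,2,1,0,0,1,0,0,0,3,3,1,0,1,0,3,1,0,0,0,3,1,0,5,0,0,0,0,1,0,0,0,1,1,0,1,2,0,0,0,2,1,1,0]
Step 16: insert y at [1, 10, 23, 36] -> counters=[1,3,1,0,0,1,0,0,0,3,4,1,0,1,0,3,1,0,0,0,3,1,0,6,0,0,0,0,1,0,0,0,1,1,0,1,3,0,0,0,2,1,1,0]
Step 17: delete y at [1, 10, 23, 36] -> counters=[1,2,1,0,0,1,0,0,0,3,3,1,0,1,0,3,1,0,0,0,3,1,0,5,0,0,0,0,1,0,0,0,1,1,0,1,2,0,0,0,2,1,1,0]
Step 18: delete h at [0, 28, 35, 40] -> counters=[0,2,1,0,0,1,0,0,0,3,3,1,0,1,0,3,1,0,0,0,3,1,0,5,0,0,0,0,0,0,0,0,1,1,0,0,2,0,0,0,1,1,1,0]
Step 19: insert h at [0, 28, 35, 40] -> counters=[1,2,1,0,0,1,0,0,0,3,3,1,0,1,0,3,1,0,0,0,3,1,0,5,0,0,0,0,1,0,0,0,1,1,0,1,2,0,0,0,2,1,1,0]
Final counters=[1,2,1,0,0,1,0,0,0,3,3,1,0,1,0,3,1,0,0,0,3,1,0,5,0,0,0,0,1,0,0,0,1,1,0,1,2,0,0,0,2,1,1,0] -> 21 nonzero

Answer: 21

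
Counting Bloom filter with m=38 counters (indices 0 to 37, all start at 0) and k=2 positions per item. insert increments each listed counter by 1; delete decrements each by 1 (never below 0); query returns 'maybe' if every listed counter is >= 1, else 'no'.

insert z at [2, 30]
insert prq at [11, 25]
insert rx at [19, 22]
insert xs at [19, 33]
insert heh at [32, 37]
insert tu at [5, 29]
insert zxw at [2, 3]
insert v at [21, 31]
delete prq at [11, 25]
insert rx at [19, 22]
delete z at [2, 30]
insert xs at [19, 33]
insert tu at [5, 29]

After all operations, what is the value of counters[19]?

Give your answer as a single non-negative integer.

Step 1: insert z at [2, 30] -> counters=[0,0,1,0,0,0,0,0,0,0,0,0,0,0,0,0,0,0,0,0,0,0,0,0,0,0,0,0,0,0,1,0,0,0,0,0,0,0]
Step 2: insert prq at [11, 25] -> counters=[0,0,1,0,0,0,0,0,0,0,0,1,0,0,0,0,0,0,0,0,0,0,0,0,0,1,0,0,0,0,1,0,0,0,0,0,0,0]
Step 3: insert rx at [19, 22] -> counters=[0,0,1,0,0,0,0,0,0,0,0,1,0,0,0,0,0,0,0,1,0,0,1,0,0,1,0,0,0,0,1,0,0,0,0,0,0,0]
Step 4: insert xs at [19, 33] -> counters=[0,0,1,0,0,0,0,0,0,0,0,1,0,0,0,0,0,0,0,2,0,0,1,0,0,1,0,0,0,0,1,0,0,1,0,0,0,0]
Step 5: insert heh at [32, 37] -> counters=[0,0,1,0,0,0,0,0,0,0,0,1,0,0,0,0,0,0,0,2,0,0,1,0,0,1,0,0,0,0,1,0,1,1,0,0,0,1]
Step 6: insert tu at [5, 29] -> counters=[0,0,1,0,0,1,0,0,0,0,0,1,0,0,0,0,0,0,0,2,0,0,1,0,0,1,0,0,0,1,1,0,1,1,0,0,0,1]
Step 7: insert zxw at [2, 3] -> counters=[0,0,2,1,0,1,0,0,0,0,0,1,0,0,0,0,0,0,0,2,0,0,1,0,0,1,0,0,0,1,1,0,1,1,0,0,0,1]
Step 8: insert v at [21, 31] -> counters=[0,0,2,1,0,1,0,0,0,0,0,1,0,0,0,0,0,0,0,2,0,1,1,0,0,1,0,0,0,1,1,1,1,1,0,0,0,1]
Step 9: delete prq at [11, 25] -> counters=[0,0,2,1,0,1,0,0,0,0,0,0,0,0,0,0,0,0,0,2,0,1,1,0,0,0,0,0,0,1,1,1,1,1,0,0,0,1]
Step 10: insert rx at [19, 22] -> counters=[0,0,2,1,0,1,0,0,0,0,0,0,0,0,0,0,0,0,0,3,0,1,2,0,0,0,0,0,0,1,1,1,1,1,0,0,0,1]
Step 11: delete z at [2, 30] -> counters=[0,0,1,1,0,1,0,0,0,0,0,0,0,0,0,0,0,0,0,3,0,1,2,0,0,0,0,0,0,1,0,1,1,1,0,0,0,1]
Step 12: insert xs at [19, 33] -> counters=[0,0,1,1,0,1,0,0,0,0,0,0,0,0,0,0,0,0,0,4,0,1,2,0,0,0,0,0,0,1,0,1,1,2,0,0,0,1]
Step 13: insert tu at [5, 29] -> counters=[0,0,1,1,0,2,0,0,0,0,0,0,0,0,0,0,0,0,0,4,0,1,2,0,0,0,0,0,0,2,0,1,1,2,0,0,0,1]
Final counters=[0,0,1,1,0,2,0,0,0,0,0,0,0,0,0,0,0,0,0,4,0,1,2,0,0,0,0,0,0,2,0,1,1,2,0,0,0,1] -> counters[19]=4

Answer: 4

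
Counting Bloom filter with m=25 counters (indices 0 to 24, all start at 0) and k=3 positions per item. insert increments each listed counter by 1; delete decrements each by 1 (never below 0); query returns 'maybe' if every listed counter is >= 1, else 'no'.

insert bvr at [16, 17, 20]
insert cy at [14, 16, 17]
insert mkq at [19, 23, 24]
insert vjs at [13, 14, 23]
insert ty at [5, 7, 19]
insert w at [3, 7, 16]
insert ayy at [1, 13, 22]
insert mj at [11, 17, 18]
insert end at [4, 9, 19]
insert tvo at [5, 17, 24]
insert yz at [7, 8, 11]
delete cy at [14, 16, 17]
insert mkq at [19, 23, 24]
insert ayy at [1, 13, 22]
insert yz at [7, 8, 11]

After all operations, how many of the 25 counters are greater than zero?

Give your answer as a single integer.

Answer: 18

Derivation:
Step 1: insert bvr at [16, 17, 20] -> counters=[0,0,0,0,0,0,0,0,0,0,0,0,0,0,0,0,1,1,0,0,1,0,0,0,0]
Step 2: insert cy at [14, 16, 17] -> counters=[0,0,0,0,0,0,0,0,0,0,0,0,0,0,1,0,2,2,0,0,1,0,0,0,0]
Step 3: insert mkq at [19, 23, 24] -> counters=[0,0,0,0,0,0,0,0,0,0,0,0,0,0,1,0,2,2,0,1,1,0,0,1,1]
Step 4: insert vjs at [13, 14, 23] -> counters=[0,0,0,0,0,0,0,0,0,0,0,0,0,1,2,0,2,2,0,1,1,0,0,2,1]
Step 5: insert ty at [5, 7, 19] -> counters=[0,0,0,0,0,1,0,1,0,0,0,0,0,1,2,0,2,2,0,2,1,0,0,2,1]
Step 6: insert w at [3, 7, 16] -> counters=[0,0,0,1,0,1,0,2,0,0,0,0,0,1,2,0,3,2,0,2,1,0,0,2,1]
Step 7: insert ayy at [1, 13, 22] -> counters=[0,1,0,1,0,1,0,2,0,0,0,0,0,2,2,0,3,2,0,2,1,0,1,2,1]
Step 8: insert mj at [11, 17, 18] -> counters=[0,1,0,1,0,1,0,2,0,0,0,1,0,2,2,0,3,3,1,2,1,0,1,2,1]
Step 9: insert end at [4, 9, 19] -> counters=[0,1,0,1,1,1,0,2,0,1,0,1,0,2,2,0,3,3,1,3,1,0,1,2,1]
Step 10: insert tvo at [5, 17, 24] -> counters=[0,1,0,1,1,2,0,2,0,1,0,1,0,2,2,0,3,4,1,3,1,0,1,2,2]
Step 11: insert yz at [7, 8, 11] -> counters=[0,1,0,1,1,2,0,3,1,1,0,2,0,2,2,0,3,4,1,3,1,0,1,2,2]
Step 12: delete cy at [14, 16, 17] -> counters=[0,1,0,1,1,2,0,3,1,1,0,2,0,2,1,0,2,3,1,3,1,0,1,2,2]
Step 13: insert mkq at [19, 23, 24] -> counters=[0,1,0,1,1,2,0,3,1,1,0,2,0,2,1,0,2,3,1,4,1,0,1,3,3]
Step 14: insert ayy at [1, 13, 22] -> counters=[0,2,0,1,1,2,0,3,1,1,0,2,0,3,1,0,2,3,1,4,1,0,2,3,3]
Step 15: insert yz at [7, 8, 11] -> counters=[0,2,0,1,1,2,0,4,2,1,0,3,0,3,1,0,2,3,1,4,1,0,2,3,3]
Final counters=[0,2,0,1,1,2,0,4,2,1,0,3,0,3,1,0,2,3,1,4,1,0,2,3,3] -> 18 nonzero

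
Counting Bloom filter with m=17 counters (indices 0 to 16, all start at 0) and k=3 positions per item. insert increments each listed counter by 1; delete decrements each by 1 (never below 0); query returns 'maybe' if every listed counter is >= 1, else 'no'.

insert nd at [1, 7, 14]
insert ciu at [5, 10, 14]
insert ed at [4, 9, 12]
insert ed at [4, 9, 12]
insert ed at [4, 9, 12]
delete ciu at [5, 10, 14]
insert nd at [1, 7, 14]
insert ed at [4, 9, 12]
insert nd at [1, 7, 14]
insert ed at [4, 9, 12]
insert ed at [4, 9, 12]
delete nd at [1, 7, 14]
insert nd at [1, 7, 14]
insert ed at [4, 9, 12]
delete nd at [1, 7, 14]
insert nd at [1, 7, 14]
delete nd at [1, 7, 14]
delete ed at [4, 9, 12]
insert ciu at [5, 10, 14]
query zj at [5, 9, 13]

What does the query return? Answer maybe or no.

Step 1: insert nd at [1, 7, 14] -> counters=[0,1,0,0,0,0,0,1,0,0,0,0,0,0,1,0,0]
Step 2: insert ciu at [5, 10, 14] -> counters=[0,1,0,0,0,1,0,1,0,0,1,0,0,0,2,0,0]
Step 3: insert ed at [4, 9, 12] -> counters=[0,1,0,0,1,1,0,1,0,1,1,0,1,0,2,0,0]
Step 4: insert ed at [4, 9, 12] -> counters=[0,1,0,0,2,1,0,1,0,2,1,0,2,0,2,0,0]
Step 5: insert ed at [4, 9, 12] -> counters=[0,1,0,0,3,1,0,1,0,3,1,0,3,0,2,0,0]
Step 6: delete ciu at [5, 10, 14] -> counters=[0,1,0,0,3,0,0,1,0,3,0,0,3,0,1,0,0]
Step 7: insert nd at [1, 7, 14] -> counters=[0,2,0,0,3,0,0,2,0,3,0,0,3,0,2,0,0]
Step 8: insert ed at [4, 9, 12] -> counters=[0,2,0,0,4,0,0,2,0,4,0,0,4,0,2,0,0]
Step 9: insert nd at [1, 7, 14] -> counters=[0,3,0,0,4,0,0,3,0,4,0,0,4,0,3,0,0]
Step 10: insert ed at [4, 9, 12] -> counters=[0,3,0,0,5,0,0,3,0,5,0,0,5,0,3,0,0]
Step 11: insert ed at [4, 9, 12] -> counters=[0,3,0,0,6,0,0,3,0,6,0,0,6,0,3,0,0]
Step 12: delete nd at [1, 7, 14] -> counters=[0,2,0,0,6,0,0,2,0,6,0,0,6,0,2,0,0]
Step 13: insert nd at [1, 7, 14] -> counters=[0,3,0,0,6,0,0,3,0,6,0,0,6,0,3,0,0]
Step 14: insert ed at [4, 9, 12] -> counters=[0,3,0,0,7,0,0,3,0,7,0,0,7,0,3,0,0]
Step 15: delete nd at [1, 7, 14] -> counters=[0,2,0,0,7,0,0,2,0,7,0,0,7,0,2,0,0]
Step 16: insert nd at [1, 7, 14] -> counters=[0,3,0,0,7,0,0,3,0,7,0,0,7,0,3,0,0]
Step 17: delete nd at [1, 7, 14] -> counters=[0,2,0,0,7,0,0,2,0,7,0,0,7,0,2,0,0]
Step 18: delete ed at [4, 9, 12] -> counters=[0,2,0,0,6,0,0,2,0,6,0,0,6,0,2,0,0]
Step 19: insert ciu at [5, 10, 14] -> counters=[0,2,0,0,6,1,0,2,0,6,1,0,6,0,3,0,0]
Query zj: check counters[5]=1 counters[9]=6 counters[13]=0 -> no

Answer: no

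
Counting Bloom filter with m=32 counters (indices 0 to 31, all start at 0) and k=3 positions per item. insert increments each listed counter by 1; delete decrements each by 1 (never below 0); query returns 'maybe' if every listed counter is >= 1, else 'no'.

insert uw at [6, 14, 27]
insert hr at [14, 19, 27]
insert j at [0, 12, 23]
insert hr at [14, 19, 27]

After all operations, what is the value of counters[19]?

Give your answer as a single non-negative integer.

Step 1: insert uw at [6, 14, 27] -> counters=[0,0,0,0,0,0,1,0,0,0,0,0,0,0,1,0,0,0,0,0,0,0,0,0,0,0,0,1,0,0,0,0]
Step 2: insert hr at [14, 19, 27] -> counters=[0,0,0,0,0,0,1,0,0,0,0,0,0,0,2,0,0,0,0,1,0,0,0,0,0,0,0,2,0,0,0,0]
Step 3: insert j at [0, 12, 23] -> counters=[1,0,0,0,0,0,1,0,0,0,0,0,1,0,2,0,0,0,0,1,0,0,0,1,0,0,0,2,0,0,0,0]
Step 4: insert hr at [14, 19, 27] -> counters=[1,0,0,0,0,0,1,0,0,0,0,0,1,0,3,0,0,0,0,2,0,0,0,1,0,0,0,3,0,0,0,0]
Final counters=[1,0,0,0,0,0,1,0,0,0,0,0,1,0,3,0,0,0,0,2,0,0,0,1,0,0,0,3,0,0,0,0] -> counters[19]=2

Answer: 2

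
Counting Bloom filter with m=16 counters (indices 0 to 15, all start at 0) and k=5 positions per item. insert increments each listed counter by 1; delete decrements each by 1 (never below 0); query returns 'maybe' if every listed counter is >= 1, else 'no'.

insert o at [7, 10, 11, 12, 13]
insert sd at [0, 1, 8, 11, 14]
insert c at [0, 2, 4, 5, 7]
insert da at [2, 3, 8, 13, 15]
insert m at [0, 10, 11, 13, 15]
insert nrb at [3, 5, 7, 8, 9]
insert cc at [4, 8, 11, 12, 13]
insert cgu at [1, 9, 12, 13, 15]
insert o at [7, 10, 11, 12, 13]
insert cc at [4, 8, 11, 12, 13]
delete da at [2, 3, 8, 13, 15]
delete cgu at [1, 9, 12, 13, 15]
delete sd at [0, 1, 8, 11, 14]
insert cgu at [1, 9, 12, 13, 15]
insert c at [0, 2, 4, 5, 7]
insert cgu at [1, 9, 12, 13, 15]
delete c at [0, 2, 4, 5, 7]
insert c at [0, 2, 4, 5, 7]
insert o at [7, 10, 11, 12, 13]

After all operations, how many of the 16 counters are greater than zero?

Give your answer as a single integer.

Answer: 14

Derivation:
Step 1: insert o at [7, 10, 11, 12, 13] -> counters=[0,0,0,0,0,0,0,1,0,0,1,1,1,1,0,0]
Step 2: insert sd at [0, 1, 8, 11, 14] -> counters=[1,1,0,0,0,0,0,1,1,0,1,2,1,1,1,0]
Step 3: insert c at [0, 2, 4, 5, 7] -> counters=[2,1,1,0,1,1,0,2,1,0,1,2,1,1,1,0]
Step 4: insert da at [2, 3, 8, 13, 15] -> counters=[2,1,2,1,1,1,0,2,2,0,1,2,1,2,1,1]
Step 5: insert m at [0, 10, 11, 13, 15] -> counters=[3,1,2,1,1,1,0,2,2,0,2,3,1,3,1,2]
Step 6: insert nrb at [3, 5, 7, 8, 9] -> counters=[3,1,2,2,1,2,0,3,3,1,2,3,1,3,1,2]
Step 7: insert cc at [4, 8, 11, 12, 13] -> counters=[3,1,2,2,2,2,0,3,4,1,2,4,2,4,1,2]
Step 8: insert cgu at [1, 9, 12, 13, 15] -> counters=[3,2,2,2,2,2,0,3,4,2,2,4,3,5,1,3]
Step 9: insert o at [7, 10, 11, 12, 13] -> counters=[3,2,2,2,2,2,0,4,4,2,3,5,4,6,1,3]
Step 10: insert cc at [4, 8, 11, 12, 13] -> counters=[3,2,2,2,3,2,0,4,5,2,3,6,5,7,1,3]
Step 11: delete da at [2, 3, 8, 13, 15] -> counters=[3,2,1,1,3,2,0,4,4,2,3,6,5,6,1,2]
Step 12: delete cgu at [1, 9, 12, 13, 15] -> counters=[3,1,1,1,3,2,0,4,4,1,3,6,4,5,1,1]
Step 13: delete sd at [0, 1, 8, 11, 14] -> counters=[2,0,1,1,3,2,0,4,3,1,3,5,4,5,0,1]
Step 14: insert cgu at [1, 9, 12, 13, 15] -> counters=[2,1,1,1,3,2,0,4,3,2,3,5,5,6,0,2]
Step 15: insert c at [0, 2, 4, 5, 7] -> counters=[3,1,2,1,4,3,0,5,3,2,3,5,5,6,0,2]
Step 16: insert cgu at [1, 9, 12, 13, 15] -> counters=[3,2,2,1,4,3,0,5,3,3,3,5,6,7,0,3]
Step 17: delete c at [0, 2, 4, 5, 7] -> counters=[2,2,1,1,3,2,0,4,3,3,3,5,6,7,0,3]
Step 18: insert c at [0, 2, 4, 5, 7] -> counters=[3,2,2,1,4,3,0,5,3,3,3,5,6,7,0,3]
Step 19: insert o at [7, 10, 11, 12, 13] -> counters=[3,2,2,1,4,3,0,6,3,3,4,6,7,8,0,3]
Final counters=[3,2,2,1,4,3,0,6,3,3,4,6,7,8,0,3] -> 14 nonzero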